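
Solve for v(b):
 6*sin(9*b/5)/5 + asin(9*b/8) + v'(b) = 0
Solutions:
 v(b) = C1 - b*asin(9*b/8) - sqrt(64 - 81*b^2)/9 + 2*cos(9*b/5)/3


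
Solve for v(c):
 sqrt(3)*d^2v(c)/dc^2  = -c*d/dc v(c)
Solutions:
 v(c) = C1 + C2*erf(sqrt(2)*3^(3/4)*c/6)


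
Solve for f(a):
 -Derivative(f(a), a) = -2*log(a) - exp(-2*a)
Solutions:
 f(a) = C1 + 2*a*log(a) - 2*a - exp(-2*a)/2


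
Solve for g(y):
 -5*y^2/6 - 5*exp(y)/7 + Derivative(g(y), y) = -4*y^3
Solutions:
 g(y) = C1 - y^4 + 5*y^3/18 + 5*exp(y)/7


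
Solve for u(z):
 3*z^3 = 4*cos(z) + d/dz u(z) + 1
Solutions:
 u(z) = C1 + 3*z^4/4 - z - 4*sin(z)


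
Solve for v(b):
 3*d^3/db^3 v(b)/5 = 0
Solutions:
 v(b) = C1 + C2*b + C3*b^2


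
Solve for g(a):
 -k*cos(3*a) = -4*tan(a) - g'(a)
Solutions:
 g(a) = C1 + k*sin(3*a)/3 + 4*log(cos(a))


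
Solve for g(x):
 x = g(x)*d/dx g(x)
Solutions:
 g(x) = -sqrt(C1 + x^2)
 g(x) = sqrt(C1 + x^2)


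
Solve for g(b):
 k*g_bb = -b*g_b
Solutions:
 g(b) = C1 + C2*sqrt(k)*erf(sqrt(2)*b*sqrt(1/k)/2)


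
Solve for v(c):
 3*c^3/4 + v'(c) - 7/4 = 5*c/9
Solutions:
 v(c) = C1 - 3*c^4/16 + 5*c^2/18 + 7*c/4


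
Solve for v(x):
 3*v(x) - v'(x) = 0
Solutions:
 v(x) = C1*exp(3*x)


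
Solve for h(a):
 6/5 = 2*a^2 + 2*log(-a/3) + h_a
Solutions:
 h(a) = C1 - 2*a^3/3 - 2*a*log(-a) + a*(2*log(3) + 16/5)


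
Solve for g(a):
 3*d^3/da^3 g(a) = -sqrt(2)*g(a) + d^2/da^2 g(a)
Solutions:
 g(a) = C1*exp(a*(2*2^(1/3)/(-2 + sqrt(-4 + (-2 + 243*sqrt(2))^2) + 243*sqrt(2))^(1/3) + 4 + 2^(2/3)*(-2 + sqrt(-4 + (-2 + 243*sqrt(2))^2) + 243*sqrt(2))^(1/3))/36)*sin(2^(1/3)*sqrt(3)*a*(-2^(1/3)*(-2 + 27*sqrt(-4/729 + (-2/27 + 9*sqrt(2))^2) + 243*sqrt(2))^(1/3) + 2/(-2 + 27*sqrt(-4/729 + (-2/27 + 9*sqrt(2))^2) + 243*sqrt(2))^(1/3))/36) + C2*exp(a*(2*2^(1/3)/(-2 + sqrt(-4 + (-2 + 243*sqrt(2))^2) + 243*sqrt(2))^(1/3) + 4 + 2^(2/3)*(-2 + sqrt(-4 + (-2 + 243*sqrt(2))^2) + 243*sqrt(2))^(1/3))/36)*cos(2^(1/3)*sqrt(3)*a*(-2^(1/3)*(-2 + 27*sqrt(-4/729 + (-2/27 + 9*sqrt(2))^2) + 243*sqrt(2))^(1/3) + 2/(-2 + 27*sqrt(-4/729 + (-2/27 + 9*sqrt(2))^2) + 243*sqrt(2))^(1/3))/36) + C3*exp(a*(-2^(2/3)*(-2 + sqrt(-4 + (-2 + 243*sqrt(2))^2) + 243*sqrt(2))^(1/3) - 2*2^(1/3)/(-2 + sqrt(-4 + (-2 + 243*sqrt(2))^2) + 243*sqrt(2))^(1/3) + 2)/18)


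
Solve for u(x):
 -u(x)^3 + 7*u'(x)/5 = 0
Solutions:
 u(x) = -sqrt(14)*sqrt(-1/(C1 + 5*x))/2
 u(x) = sqrt(14)*sqrt(-1/(C1 + 5*x))/2


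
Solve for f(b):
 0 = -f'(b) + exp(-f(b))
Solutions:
 f(b) = log(C1 + b)


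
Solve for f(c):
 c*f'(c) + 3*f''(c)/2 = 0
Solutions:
 f(c) = C1 + C2*erf(sqrt(3)*c/3)


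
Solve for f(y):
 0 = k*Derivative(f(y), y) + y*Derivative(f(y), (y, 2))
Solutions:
 f(y) = C1 + y^(1 - re(k))*(C2*sin(log(y)*Abs(im(k))) + C3*cos(log(y)*im(k)))


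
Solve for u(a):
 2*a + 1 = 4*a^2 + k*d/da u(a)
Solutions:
 u(a) = C1 - 4*a^3/(3*k) + a^2/k + a/k


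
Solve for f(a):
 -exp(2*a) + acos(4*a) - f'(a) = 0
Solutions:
 f(a) = C1 + a*acos(4*a) - sqrt(1 - 16*a^2)/4 - exp(2*a)/2


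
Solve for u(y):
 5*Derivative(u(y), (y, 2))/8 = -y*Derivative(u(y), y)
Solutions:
 u(y) = C1 + C2*erf(2*sqrt(5)*y/5)


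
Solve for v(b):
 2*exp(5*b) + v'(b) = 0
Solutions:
 v(b) = C1 - 2*exp(5*b)/5


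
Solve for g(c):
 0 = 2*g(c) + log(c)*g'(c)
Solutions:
 g(c) = C1*exp(-2*li(c))


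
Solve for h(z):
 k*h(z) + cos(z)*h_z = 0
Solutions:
 h(z) = C1*exp(k*(log(sin(z) - 1) - log(sin(z) + 1))/2)


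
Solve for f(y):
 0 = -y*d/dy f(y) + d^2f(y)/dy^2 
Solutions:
 f(y) = C1 + C2*erfi(sqrt(2)*y/2)


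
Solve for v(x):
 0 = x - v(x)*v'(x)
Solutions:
 v(x) = -sqrt(C1 + x^2)
 v(x) = sqrt(C1 + x^2)


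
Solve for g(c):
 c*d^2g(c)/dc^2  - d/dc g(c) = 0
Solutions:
 g(c) = C1 + C2*c^2


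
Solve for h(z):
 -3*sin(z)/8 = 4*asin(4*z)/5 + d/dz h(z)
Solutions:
 h(z) = C1 - 4*z*asin(4*z)/5 - sqrt(1 - 16*z^2)/5 + 3*cos(z)/8


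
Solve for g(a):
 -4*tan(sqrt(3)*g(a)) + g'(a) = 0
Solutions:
 g(a) = sqrt(3)*(pi - asin(C1*exp(4*sqrt(3)*a)))/3
 g(a) = sqrt(3)*asin(C1*exp(4*sqrt(3)*a))/3


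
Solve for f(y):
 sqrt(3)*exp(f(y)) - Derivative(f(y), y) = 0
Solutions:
 f(y) = log(-1/(C1 + sqrt(3)*y))


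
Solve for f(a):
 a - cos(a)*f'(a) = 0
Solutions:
 f(a) = C1 + Integral(a/cos(a), a)


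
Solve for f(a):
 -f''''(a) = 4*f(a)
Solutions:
 f(a) = (C1*sin(a) + C2*cos(a))*exp(-a) + (C3*sin(a) + C4*cos(a))*exp(a)


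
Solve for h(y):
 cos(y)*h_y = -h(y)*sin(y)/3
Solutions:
 h(y) = C1*cos(y)^(1/3)


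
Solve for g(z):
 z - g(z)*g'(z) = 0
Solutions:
 g(z) = -sqrt(C1 + z^2)
 g(z) = sqrt(C1 + z^2)


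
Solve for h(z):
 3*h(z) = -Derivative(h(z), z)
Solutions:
 h(z) = C1*exp(-3*z)


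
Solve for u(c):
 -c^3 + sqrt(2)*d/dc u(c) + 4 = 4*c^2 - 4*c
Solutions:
 u(c) = C1 + sqrt(2)*c^4/8 + 2*sqrt(2)*c^3/3 - sqrt(2)*c^2 - 2*sqrt(2)*c


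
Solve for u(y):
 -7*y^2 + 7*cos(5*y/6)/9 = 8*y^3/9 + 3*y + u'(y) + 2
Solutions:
 u(y) = C1 - 2*y^4/9 - 7*y^3/3 - 3*y^2/2 - 2*y + 14*sin(5*y/6)/15


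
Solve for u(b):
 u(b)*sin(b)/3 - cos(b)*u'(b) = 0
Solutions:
 u(b) = C1/cos(b)^(1/3)


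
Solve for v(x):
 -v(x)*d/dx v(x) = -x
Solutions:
 v(x) = -sqrt(C1 + x^2)
 v(x) = sqrt(C1 + x^2)


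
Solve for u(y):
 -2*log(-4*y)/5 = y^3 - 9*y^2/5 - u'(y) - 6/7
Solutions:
 u(y) = C1 + y^4/4 - 3*y^3/5 + 2*y*log(-y)/5 + 4*y*(-11 + 7*log(2))/35


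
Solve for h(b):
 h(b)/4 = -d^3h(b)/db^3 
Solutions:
 h(b) = C3*exp(-2^(1/3)*b/2) + (C1*sin(2^(1/3)*sqrt(3)*b/4) + C2*cos(2^(1/3)*sqrt(3)*b/4))*exp(2^(1/3)*b/4)


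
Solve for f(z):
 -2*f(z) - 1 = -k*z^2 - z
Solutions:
 f(z) = k*z^2/2 + z/2 - 1/2


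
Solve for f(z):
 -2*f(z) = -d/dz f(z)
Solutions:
 f(z) = C1*exp(2*z)


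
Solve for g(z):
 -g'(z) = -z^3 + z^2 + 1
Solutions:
 g(z) = C1 + z^4/4 - z^3/3 - z


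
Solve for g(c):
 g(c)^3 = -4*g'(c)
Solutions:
 g(c) = -sqrt(2)*sqrt(-1/(C1 - c))
 g(c) = sqrt(2)*sqrt(-1/(C1 - c))


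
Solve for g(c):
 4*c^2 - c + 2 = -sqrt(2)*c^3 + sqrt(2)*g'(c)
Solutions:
 g(c) = C1 + c^4/4 + 2*sqrt(2)*c^3/3 - sqrt(2)*c^2/4 + sqrt(2)*c


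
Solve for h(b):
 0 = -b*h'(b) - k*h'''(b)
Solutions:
 h(b) = C1 + Integral(C2*airyai(b*(-1/k)^(1/3)) + C3*airybi(b*(-1/k)^(1/3)), b)


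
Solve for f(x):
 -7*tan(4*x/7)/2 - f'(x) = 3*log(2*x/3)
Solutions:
 f(x) = C1 - 3*x*log(x) - 3*x*log(2) + 3*x + 3*x*log(3) + 49*log(cos(4*x/7))/8


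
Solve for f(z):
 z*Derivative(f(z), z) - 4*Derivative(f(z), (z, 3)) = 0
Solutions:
 f(z) = C1 + Integral(C2*airyai(2^(1/3)*z/2) + C3*airybi(2^(1/3)*z/2), z)


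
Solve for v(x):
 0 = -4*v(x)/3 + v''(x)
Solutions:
 v(x) = C1*exp(-2*sqrt(3)*x/3) + C2*exp(2*sqrt(3)*x/3)


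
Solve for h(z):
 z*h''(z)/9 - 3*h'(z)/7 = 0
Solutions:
 h(z) = C1 + C2*z^(34/7)


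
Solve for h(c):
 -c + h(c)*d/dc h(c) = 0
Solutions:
 h(c) = -sqrt(C1 + c^2)
 h(c) = sqrt(C1 + c^2)


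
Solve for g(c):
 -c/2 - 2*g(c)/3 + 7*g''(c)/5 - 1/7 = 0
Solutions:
 g(c) = C1*exp(-sqrt(210)*c/21) + C2*exp(sqrt(210)*c/21) - 3*c/4 - 3/14


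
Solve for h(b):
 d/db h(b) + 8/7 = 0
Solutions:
 h(b) = C1 - 8*b/7


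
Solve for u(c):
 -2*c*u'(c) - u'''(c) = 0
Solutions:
 u(c) = C1 + Integral(C2*airyai(-2^(1/3)*c) + C3*airybi(-2^(1/3)*c), c)


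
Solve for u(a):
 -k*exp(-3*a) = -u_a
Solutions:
 u(a) = C1 - k*exp(-3*a)/3


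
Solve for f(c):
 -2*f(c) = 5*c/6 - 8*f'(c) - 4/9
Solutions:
 f(c) = C1*exp(c/4) - 5*c/12 - 13/9


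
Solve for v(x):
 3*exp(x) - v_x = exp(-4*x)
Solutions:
 v(x) = C1 + 3*exp(x) + exp(-4*x)/4


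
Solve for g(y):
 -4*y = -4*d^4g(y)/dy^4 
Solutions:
 g(y) = C1 + C2*y + C3*y^2 + C4*y^3 + y^5/120


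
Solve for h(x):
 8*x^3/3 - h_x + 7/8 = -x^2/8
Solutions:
 h(x) = C1 + 2*x^4/3 + x^3/24 + 7*x/8


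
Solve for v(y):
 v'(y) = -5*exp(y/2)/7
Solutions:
 v(y) = C1 - 10*exp(y/2)/7


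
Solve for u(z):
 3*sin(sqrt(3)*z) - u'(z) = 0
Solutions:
 u(z) = C1 - sqrt(3)*cos(sqrt(3)*z)


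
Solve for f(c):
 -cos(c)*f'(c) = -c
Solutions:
 f(c) = C1 + Integral(c/cos(c), c)


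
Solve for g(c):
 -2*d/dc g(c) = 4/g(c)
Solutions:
 g(c) = -sqrt(C1 - 4*c)
 g(c) = sqrt(C1 - 4*c)


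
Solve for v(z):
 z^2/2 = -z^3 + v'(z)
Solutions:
 v(z) = C1 + z^4/4 + z^3/6


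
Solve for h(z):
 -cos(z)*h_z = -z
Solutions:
 h(z) = C1 + Integral(z/cos(z), z)


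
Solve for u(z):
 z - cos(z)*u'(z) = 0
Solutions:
 u(z) = C1 + Integral(z/cos(z), z)


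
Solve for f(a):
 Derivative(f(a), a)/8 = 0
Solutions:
 f(a) = C1


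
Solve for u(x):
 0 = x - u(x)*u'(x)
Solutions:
 u(x) = -sqrt(C1 + x^2)
 u(x) = sqrt(C1 + x^2)


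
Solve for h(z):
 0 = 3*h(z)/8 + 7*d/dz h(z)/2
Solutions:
 h(z) = C1*exp(-3*z/28)


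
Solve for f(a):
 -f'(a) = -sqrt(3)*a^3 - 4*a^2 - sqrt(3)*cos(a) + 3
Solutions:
 f(a) = C1 + sqrt(3)*a^4/4 + 4*a^3/3 - 3*a + sqrt(3)*sin(a)


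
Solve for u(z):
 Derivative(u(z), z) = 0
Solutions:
 u(z) = C1


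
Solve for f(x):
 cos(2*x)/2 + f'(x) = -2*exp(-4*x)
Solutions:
 f(x) = C1 - sin(2*x)/4 + exp(-4*x)/2


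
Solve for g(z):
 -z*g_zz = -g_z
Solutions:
 g(z) = C1 + C2*z^2


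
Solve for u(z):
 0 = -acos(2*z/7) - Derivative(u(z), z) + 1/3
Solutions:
 u(z) = C1 - z*acos(2*z/7) + z/3 + sqrt(49 - 4*z^2)/2


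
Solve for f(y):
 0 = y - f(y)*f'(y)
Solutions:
 f(y) = -sqrt(C1 + y^2)
 f(y) = sqrt(C1 + y^2)


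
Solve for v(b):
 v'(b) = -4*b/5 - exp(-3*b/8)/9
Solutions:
 v(b) = C1 - 2*b^2/5 + 8*exp(-3*b/8)/27


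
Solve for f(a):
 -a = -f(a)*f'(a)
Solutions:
 f(a) = -sqrt(C1 + a^2)
 f(a) = sqrt(C1 + a^2)


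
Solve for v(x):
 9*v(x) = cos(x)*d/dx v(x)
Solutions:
 v(x) = C1*sqrt(sin(x) + 1)*(sin(x)^4 + 4*sin(x)^3 + 6*sin(x)^2 + 4*sin(x) + 1)/(sqrt(sin(x) - 1)*(sin(x)^4 - 4*sin(x)^3 + 6*sin(x)^2 - 4*sin(x) + 1))


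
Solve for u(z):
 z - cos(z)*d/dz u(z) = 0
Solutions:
 u(z) = C1 + Integral(z/cos(z), z)


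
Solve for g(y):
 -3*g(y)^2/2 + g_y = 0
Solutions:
 g(y) = -2/(C1 + 3*y)


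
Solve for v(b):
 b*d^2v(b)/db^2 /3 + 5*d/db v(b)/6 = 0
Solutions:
 v(b) = C1 + C2/b^(3/2)


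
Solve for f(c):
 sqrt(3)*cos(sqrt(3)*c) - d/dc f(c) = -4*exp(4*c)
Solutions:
 f(c) = C1 + exp(4*c) + sin(sqrt(3)*c)


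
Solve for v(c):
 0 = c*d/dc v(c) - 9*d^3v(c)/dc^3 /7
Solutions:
 v(c) = C1 + Integral(C2*airyai(21^(1/3)*c/3) + C3*airybi(21^(1/3)*c/3), c)


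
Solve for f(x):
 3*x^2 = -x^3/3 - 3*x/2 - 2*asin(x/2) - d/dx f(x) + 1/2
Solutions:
 f(x) = C1 - x^4/12 - x^3 - 3*x^2/4 - 2*x*asin(x/2) + x/2 - 2*sqrt(4 - x^2)


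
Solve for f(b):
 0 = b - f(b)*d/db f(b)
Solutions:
 f(b) = -sqrt(C1 + b^2)
 f(b) = sqrt(C1 + b^2)


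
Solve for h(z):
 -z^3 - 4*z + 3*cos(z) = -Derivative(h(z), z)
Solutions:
 h(z) = C1 + z^4/4 + 2*z^2 - 3*sin(z)


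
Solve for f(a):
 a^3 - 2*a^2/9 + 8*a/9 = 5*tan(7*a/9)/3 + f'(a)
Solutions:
 f(a) = C1 + a^4/4 - 2*a^3/27 + 4*a^2/9 + 15*log(cos(7*a/9))/7


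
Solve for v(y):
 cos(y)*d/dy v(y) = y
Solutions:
 v(y) = C1 + Integral(y/cos(y), y)


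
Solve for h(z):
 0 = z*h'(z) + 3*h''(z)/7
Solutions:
 h(z) = C1 + C2*erf(sqrt(42)*z/6)


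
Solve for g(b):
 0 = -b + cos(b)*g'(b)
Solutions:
 g(b) = C1 + Integral(b/cos(b), b)


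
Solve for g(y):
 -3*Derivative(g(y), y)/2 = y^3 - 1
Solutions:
 g(y) = C1 - y^4/6 + 2*y/3


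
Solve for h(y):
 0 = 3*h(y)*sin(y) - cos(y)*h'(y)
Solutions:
 h(y) = C1/cos(y)^3


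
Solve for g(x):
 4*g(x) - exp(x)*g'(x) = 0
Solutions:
 g(x) = C1*exp(-4*exp(-x))


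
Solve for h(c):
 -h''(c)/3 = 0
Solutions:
 h(c) = C1 + C2*c


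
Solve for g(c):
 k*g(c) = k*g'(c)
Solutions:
 g(c) = C1*exp(c)


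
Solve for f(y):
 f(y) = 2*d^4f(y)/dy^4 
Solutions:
 f(y) = C1*exp(-2^(3/4)*y/2) + C2*exp(2^(3/4)*y/2) + C3*sin(2^(3/4)*y/2) + C4*cos(2^(3/4)*y/2)


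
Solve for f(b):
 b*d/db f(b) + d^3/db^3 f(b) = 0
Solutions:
 f(b) = C1 + Integral(C2*airyai(-b) + C3*airybi(-b), b)


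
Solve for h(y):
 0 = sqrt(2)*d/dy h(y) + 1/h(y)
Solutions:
 h(y) = -sqrt(C1 - sqrt(2)*y)
 h(y) = sqrt(C1 - sqrt(2)*y)


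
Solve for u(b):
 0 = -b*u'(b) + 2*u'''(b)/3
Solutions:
 u(b) = C1 + Integral(C2*airyai(2^(2/3)*3^(1/3)*b/2) + C3*airybi(2^(2/3)*3^(1/3)*b/2), b)


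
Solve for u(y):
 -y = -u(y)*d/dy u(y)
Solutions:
 u(y) = -sqrt(C1 + y^2)
 u(y) = sqrt(C1 + y^2)


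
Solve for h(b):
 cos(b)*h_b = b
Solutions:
 h(b) = C1 + Integral(b/cos(b), b)


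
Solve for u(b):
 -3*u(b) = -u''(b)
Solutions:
 u(b) = C1*exp(-sqrt(3)*b) + C2*exp(sqrt(3)*b)


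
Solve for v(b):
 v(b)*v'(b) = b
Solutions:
 v(b) = -sqrt(C1 + b^2)
 v(b) = sqrt(C1 + b^2)


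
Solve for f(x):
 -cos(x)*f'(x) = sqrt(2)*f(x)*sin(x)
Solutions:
 f(x) = C1*cos(x)^(sqrt(2))


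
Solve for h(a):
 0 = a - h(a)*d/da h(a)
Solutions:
 h(a) = -sqrt(C1 + a^2)
 h(a) = sqrt(C1 + a^2)


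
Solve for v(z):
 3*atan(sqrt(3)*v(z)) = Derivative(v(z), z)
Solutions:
 Integral(1/atan(sqrt(3)*_y), (_y, v(z))) = C1 + 3*z


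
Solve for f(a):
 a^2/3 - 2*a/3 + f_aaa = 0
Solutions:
 f(a) = C1 + C2*a + C3*a^2 - a^5/180 + a^4/36


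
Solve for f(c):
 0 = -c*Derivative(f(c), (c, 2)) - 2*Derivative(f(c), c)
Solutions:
 f(c) = C1 + C2/c


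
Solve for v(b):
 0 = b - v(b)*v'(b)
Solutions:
 v(b) = -sqrt(C1 + b^2)
 v(b) = sqrt(C1 + b^2)


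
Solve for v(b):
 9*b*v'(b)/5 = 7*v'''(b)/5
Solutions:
 v(b) = C1 + Integral(C2*airyai(21^(2/3)*b/7) + C3*airybi(21^(2/3)*b/7), b)


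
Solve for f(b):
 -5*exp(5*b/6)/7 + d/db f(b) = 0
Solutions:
 f(b) = C1 + 6*exp(5*b/6)/7


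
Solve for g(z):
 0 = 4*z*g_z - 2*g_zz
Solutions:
 g(z) = C1 + C2*erfi(z)


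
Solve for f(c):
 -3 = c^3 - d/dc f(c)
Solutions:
 f(c) = C1 + c^4/4 + 3*c


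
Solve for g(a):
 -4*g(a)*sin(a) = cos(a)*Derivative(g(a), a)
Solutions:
 g(a) = C1*cos(a)^4


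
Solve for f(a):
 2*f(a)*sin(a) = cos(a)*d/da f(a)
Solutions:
 f(a) = C1/cos(a)^2


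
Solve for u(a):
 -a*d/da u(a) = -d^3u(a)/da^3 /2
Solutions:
 u(a) = C1 + Integral(C2*airyai(2^(1/3)*a) + C3*airybi(2^(1/3)*a), a)


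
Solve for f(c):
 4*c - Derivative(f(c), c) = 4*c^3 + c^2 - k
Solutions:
 f(c) = C1 - c^4 - c^3/3 + 2*c^2 + c*k


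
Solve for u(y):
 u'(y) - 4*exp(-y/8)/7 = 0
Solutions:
 u(y) = C1 - 32*exp(-y/8)/7


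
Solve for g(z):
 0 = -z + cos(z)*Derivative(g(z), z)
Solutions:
 g(z) = C1 + Integral(z/cos(z), z)


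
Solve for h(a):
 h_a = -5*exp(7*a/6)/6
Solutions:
 h(a) = C1 - 5*exp(7*a/6)/7


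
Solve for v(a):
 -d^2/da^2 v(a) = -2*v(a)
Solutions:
 v(a) = C1*exp(-sqrt(2)*a) + C2*exp(sqrt(2)*a)


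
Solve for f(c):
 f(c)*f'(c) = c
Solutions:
 f(c) = -sqrt(C1 + c^2)
 f(c) = sqrt(C1 + c^2)


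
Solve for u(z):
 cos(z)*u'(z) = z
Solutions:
 u(z) = C1 + Integral(z/cos(z), z)


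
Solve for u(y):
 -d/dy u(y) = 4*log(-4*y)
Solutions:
 u(y) = C1 - 4*y*log(-y) + 4*y*(1 - 2*log(2))


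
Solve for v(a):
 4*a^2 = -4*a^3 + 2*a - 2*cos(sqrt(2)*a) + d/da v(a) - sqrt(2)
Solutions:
 v(a) = C1 + a^4 + 4*a^3/3 - a^2 + sqrt(2)*a + sqrt(2)*sin(sqrt(2)*a)


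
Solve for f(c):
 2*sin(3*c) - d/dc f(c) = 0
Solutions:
 f(c) = C1 - 2*cos(3*c)/3


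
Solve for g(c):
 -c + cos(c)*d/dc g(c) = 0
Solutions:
 g(c) = C1 + Integral(c/cos(c), c)


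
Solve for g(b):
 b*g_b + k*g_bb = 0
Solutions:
 g(b) = C1 + C2*sqrt(k)*erf(sqrt(2)*b*sqrt(1/k)/2)


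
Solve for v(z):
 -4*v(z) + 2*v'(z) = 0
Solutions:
 v(z) = C1*exp(2*z)


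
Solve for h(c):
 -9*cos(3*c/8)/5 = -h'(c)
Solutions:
 h(c) = C1 + 24*sin(3*c/8)/5


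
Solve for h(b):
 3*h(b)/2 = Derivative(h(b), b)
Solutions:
 h(b) = C1*exp(3*b/2)


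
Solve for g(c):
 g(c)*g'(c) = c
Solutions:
 g(c) = -sqrt(C1 + c^2)
 g(c) = sqrt(C1 + c^2)


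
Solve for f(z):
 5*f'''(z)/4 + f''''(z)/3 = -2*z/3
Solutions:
 f(z) = C1 + C2*z + C3*z^2 + C4*exp(-15*z/4) - z^4/45 + 16*z^3/675


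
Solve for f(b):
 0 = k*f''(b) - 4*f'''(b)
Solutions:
 f(b) = C1 + C2*b + C3*exp(b*k/4)


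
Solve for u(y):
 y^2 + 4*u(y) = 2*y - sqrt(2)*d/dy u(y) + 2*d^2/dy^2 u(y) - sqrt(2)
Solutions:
 u(y) = C1*exp(y*(sqrt(2) + sqrt(34))/4) + C2*exp(y*(-sqrt(34) + sqrt(2))/4) - y^2/4 + sqrt(2)*y/8 + y/2 - 3*sqrt(2)/8 - 5/16


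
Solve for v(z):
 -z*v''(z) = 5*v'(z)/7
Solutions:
 v(z) = C1 + C2*z^(2/7)


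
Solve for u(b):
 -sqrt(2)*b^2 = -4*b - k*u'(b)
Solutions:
 u(b) = C1 + sqrt(2)*b^3/(3*k) - 2*b^2/k


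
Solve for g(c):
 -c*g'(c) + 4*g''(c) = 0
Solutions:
 g(c) = C1 + C2*erfi(sqrt(2)*c/4)


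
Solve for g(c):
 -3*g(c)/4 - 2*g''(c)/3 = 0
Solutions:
 g(c) = C1*sin(3*sqrt(2)*c/4) + C2*cos(3*sqrt(2)*c/4)


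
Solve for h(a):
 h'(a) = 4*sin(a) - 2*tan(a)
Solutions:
 h(a) = C1 + 2*log(cos(a)) - 4*cos(a)


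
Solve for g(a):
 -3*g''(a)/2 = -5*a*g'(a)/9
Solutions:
 g(a) = C1 + C2*erfi(sqrt(15)*a/9)


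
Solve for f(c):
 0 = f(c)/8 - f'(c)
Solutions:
 f(c) = C1*exp(c/8)


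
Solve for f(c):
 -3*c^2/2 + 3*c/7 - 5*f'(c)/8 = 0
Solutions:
 f(c) = C1 - 4*c^3/5 + 12*c^2/35


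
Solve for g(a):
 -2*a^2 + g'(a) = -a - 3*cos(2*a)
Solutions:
 g(a) = C1 + 2*a^3/3 - a^2/2 - 3*sin(2*a)/2


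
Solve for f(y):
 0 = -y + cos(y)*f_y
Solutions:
 f(y) = C1 + Integral(y/cos(y), y)


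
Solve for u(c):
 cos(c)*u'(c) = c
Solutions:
 u(c) = C1 + Integral(c/cos(c), c)


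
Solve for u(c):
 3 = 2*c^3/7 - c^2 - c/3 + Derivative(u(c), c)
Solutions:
 u(c) = C1 - c^4/14 + c^3/3 + c^2/6 + 3*c


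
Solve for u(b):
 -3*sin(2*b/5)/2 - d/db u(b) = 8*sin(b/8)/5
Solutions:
 u(b) = C1 + 64*cos(b/8)/5 + 15*cos(2*b/5)/4


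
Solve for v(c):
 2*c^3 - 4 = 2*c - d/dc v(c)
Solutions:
 v(c) = C1 - c^4/2 + c^2 + 4*c


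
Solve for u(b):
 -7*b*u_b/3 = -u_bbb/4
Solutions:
 u(b) = C1 + Integral(C2*airyai(28^(1/3)*3^(2/3)*b/3) + C3*airybi(28^(1/3)*3^(2/3)*b/3), b)


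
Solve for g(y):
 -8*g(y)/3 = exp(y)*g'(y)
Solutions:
 g(y) = C1*exp(8*exp(-y)/3)


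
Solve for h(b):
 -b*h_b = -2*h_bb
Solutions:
 h(b) = C1 + C2*erfi(b/2)


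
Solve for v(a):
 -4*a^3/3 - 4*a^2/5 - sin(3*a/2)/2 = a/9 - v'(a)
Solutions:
 v(a) = C1 + a^4/3 + 4*a^3/15 + a^2/18 - cos(3*a/2)/3


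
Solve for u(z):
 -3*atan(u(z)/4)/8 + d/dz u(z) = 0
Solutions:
 Integral(1/atan(_y/4), (_y, u(z))) = C1 + 3*z/8


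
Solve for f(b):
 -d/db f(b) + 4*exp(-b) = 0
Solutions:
 f(b) = C1 - 4*exp(-b)


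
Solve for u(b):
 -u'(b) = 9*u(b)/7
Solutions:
 u(b) = C1*exp(-9*b/7)


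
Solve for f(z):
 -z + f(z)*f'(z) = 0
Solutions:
 f(z) = -sqrt(C1 + z^2)
 f(z) = sqrt(C1 + z^2)


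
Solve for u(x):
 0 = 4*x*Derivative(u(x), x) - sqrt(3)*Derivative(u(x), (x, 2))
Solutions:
 u(x) = C1 + C2*erfi(sqrt(2)*3^(3/4)*x/3)


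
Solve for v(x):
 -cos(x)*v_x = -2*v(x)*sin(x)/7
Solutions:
 v(x) = C1/cos(x)^(2/7)


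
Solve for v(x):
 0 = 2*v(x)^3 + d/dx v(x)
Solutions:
 v(x) = -sqrt(2)*sqrt(-1/(C1 - 2*x))/2
 v(x) = sqrt(2)*sqrt(-1/(C1 - 2*x))/2


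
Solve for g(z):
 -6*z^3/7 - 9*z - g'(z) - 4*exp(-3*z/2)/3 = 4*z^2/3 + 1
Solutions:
 g(z) = C1 - 3*z^4/14 - 4*z^3/9 - 9*z^2/2 - z + 8*exp(-3*z/2)/9


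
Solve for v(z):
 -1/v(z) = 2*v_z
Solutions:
 v(z) = -sqrt(C1 - z)
 v(z) = sqrt(C1 - z)


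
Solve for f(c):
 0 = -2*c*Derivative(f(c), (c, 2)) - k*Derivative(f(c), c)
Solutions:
 f(c) = C1 + c^(1 - re(k)/2)*(C2*sin(log(c)*Abs(im(k))/2) + C3*cos(log(c)*im(k)/2))


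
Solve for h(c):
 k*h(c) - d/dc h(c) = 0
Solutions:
 h(c) = C1*exp(c*k)


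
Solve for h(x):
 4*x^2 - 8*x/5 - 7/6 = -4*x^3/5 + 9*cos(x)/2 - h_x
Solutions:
 h(x) = C1 - x^4/5 - 4*x^3/3 + 4*x^2/5 + 7*x/6 + 9*sin(x)/2


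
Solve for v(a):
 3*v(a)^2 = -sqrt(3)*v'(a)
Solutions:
 v(a) = 1/(C1 + sqrt(3)*a)


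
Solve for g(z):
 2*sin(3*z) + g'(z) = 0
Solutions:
 g(z) = C1 + 2*cos(3*z)/3


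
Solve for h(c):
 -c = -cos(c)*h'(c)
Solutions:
 h(c) = C1 + Integral(c/cos(c), c)


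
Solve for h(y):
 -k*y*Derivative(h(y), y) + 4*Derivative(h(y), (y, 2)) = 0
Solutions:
 h(y) = Piecewise((-sqrt(2)*sqrt(pi)*C1*erf(sqrt(2)*y*sqrt(-k)/4)/sqrt(-k) - C2, (k > 0) | (k < 0)), (-C1*y - C2, True))


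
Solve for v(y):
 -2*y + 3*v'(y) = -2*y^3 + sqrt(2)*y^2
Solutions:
 v(y) = C1 - y^4/6 + sqrt(2)*y^3/9 + y^2/3


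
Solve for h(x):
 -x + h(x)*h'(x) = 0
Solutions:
 h(x) = -sqrt(C1 + x^2)
 h(x) = sqrt(C1 + x^2)


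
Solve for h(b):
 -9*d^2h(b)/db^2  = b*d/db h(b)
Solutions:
 h(b) = C1 + C2*erf(sqrt(2)*b/6)


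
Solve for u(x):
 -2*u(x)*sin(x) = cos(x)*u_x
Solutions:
 u(x) = C1*cos(x)^2


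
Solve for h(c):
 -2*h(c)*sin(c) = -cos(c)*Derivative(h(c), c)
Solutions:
 h(c) = C1/cos(c)^2


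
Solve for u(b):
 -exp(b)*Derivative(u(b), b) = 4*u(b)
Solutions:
 u(b) = C1*exp(4*exp(-b))


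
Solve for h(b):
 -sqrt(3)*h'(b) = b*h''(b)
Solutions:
 h(b) = C1 + C2*b^(1 - sqrt(3))


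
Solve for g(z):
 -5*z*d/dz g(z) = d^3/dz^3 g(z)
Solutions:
 g(z) = C1 + Integral(C2*airyai(-5^(1/3)*z) + C3*airybi(-5^(1/3)*z), z)


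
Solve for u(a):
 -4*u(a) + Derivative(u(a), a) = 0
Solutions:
 u(a) = C1*exp(4*a)


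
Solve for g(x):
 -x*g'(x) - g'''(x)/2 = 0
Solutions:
 g(x) = C1 + Integral(C2*airyai(-2^(1/3)*x) + C3*airybi(-2^(1/3)*x), x)


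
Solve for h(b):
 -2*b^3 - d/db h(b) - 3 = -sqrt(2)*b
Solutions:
 h(b) = C1 - b^4/2 + sqrt(2)*b^2/2 - 3*b


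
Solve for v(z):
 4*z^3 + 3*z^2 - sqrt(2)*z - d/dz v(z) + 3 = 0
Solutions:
 v(z) = C1 + z^4 + z^3 - sqrt(2)*z^2/2 + 3*z


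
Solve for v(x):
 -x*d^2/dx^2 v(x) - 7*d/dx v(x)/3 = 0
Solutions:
 v(x) = C1 + C2/x^(4/3)


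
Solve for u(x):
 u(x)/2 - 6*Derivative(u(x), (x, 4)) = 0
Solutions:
 u(x) = C1*exp(-sqrt(2)*3^(3/4)*x/6) + C2*exp(sqrt(2)*3^(3/4)*x/6) + C3*sin(sqrt(2)*3^(3/4)*x/6) + C4*cos(sqrt(2)*3^(3/4)*x/6)


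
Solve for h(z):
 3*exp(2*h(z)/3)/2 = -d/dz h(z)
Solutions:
 h(z) = 3*log(-sqrt(-1/(C1 - 3*z))) + 3*log(3)/2
 h(z) = 3*log(-1/(C1 - 3*z))/2 + 3*log(3)/2


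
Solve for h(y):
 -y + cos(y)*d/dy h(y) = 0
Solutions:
 h(y) = C1 + Integral(y/cos(y), y)


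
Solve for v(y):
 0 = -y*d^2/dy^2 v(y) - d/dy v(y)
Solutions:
 v(y) = C1 + C2*log(y)


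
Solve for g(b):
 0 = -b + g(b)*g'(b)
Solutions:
 g(b) = -sqrt(C1 + b^2)
 g(b) = sqrt(C1 + b^2)


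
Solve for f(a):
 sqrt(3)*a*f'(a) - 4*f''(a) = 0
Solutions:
 f(a) = C1 + C2*erfi(sqrt(2)*3^(1/4)*a/4)


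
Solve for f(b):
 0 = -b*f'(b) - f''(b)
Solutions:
 f(b) = C1 + C2*erf(sqrt(2)*b/2)


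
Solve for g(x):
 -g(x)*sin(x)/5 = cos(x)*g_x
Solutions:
 g(x) = C1*cos(x)^(1/5)


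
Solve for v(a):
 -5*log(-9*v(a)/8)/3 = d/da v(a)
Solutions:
 3*Integral(1/(log(-_y) - 3*log(2) + 2*log(3)), (_y, v(a)))/5 = C1 - a


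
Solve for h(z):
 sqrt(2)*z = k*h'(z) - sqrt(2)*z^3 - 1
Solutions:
 h(z) = C1 + sqrt(2)*z^4/(4*k) + sqrt(2)*z^2/(2*k) + z/k


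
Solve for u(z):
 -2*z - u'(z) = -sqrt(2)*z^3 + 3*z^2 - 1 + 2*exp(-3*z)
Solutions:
 u(z) = C1 + sqrt(2)*z^4/4 - z^3 - z^2 + z + 2*exp(-3*z)/3


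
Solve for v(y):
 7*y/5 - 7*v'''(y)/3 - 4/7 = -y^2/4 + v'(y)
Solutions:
 v(y) = C1 + C2*sin(sqrt(21)*y/7) + C3*cos(sqrt(21)*y/7) + y^3/12 + 7*y^2/10 - 73*y/42


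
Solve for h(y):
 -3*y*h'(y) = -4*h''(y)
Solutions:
 h(y) = C1 + C2*erfi(sqrt(6)*y/4)


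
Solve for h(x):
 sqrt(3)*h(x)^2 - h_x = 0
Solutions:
 h(x) = -1/(C1 + sqrt(3)*x)


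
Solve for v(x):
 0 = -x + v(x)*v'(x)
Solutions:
 v(x) = -sqrt(C1 + x^2)
 v(x) = sqrt(C1 + x^2)


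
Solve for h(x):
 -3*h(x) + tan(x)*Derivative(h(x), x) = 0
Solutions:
 h(x) = C1*sin(x)^3


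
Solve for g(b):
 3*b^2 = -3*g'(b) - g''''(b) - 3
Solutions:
 g(b) = C1 + C4*exp(-3^(1/3)*b) - b^3/3 - b + (C2*sin(3^(5/6)*b/2) + C3*cos(3^(5/6)*b/2))*exp(3^(1/3)*b/2)


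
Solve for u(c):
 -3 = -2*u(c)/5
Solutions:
 u(c) = 15/2


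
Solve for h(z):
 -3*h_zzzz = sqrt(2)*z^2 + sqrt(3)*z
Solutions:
 h(z) = C1 + C2*z + C3*z^2 + C4*z^3 - sqrt(2)*z^6/1080 - sqrt(3)*z^5/360


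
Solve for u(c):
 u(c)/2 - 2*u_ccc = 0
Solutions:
 u(c) = C3*exp(2^(1/3)*c/2) + (C1*sin(2^(1/3)*sqrt(3)*c/4) + C2*cos(2^(1/3)*sqrt(3)*c/4))*exp(-2^(1/3)*c/4)


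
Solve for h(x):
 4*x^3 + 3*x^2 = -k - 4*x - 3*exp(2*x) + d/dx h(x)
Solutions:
 h(x) = C1 + k*x + x^4 + x^3 + 2*x^2 + 3*exp(2*x)/2


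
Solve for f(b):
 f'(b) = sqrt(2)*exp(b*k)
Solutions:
 f(b) = C1 + sqrt(2)*exp(b*k)/k


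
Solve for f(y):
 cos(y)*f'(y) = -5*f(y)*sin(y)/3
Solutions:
 f(y) = C1*cos(y)^(5/3)


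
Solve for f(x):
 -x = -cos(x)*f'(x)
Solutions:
 f(x) = C1 + Integral(x/cos(x), x)


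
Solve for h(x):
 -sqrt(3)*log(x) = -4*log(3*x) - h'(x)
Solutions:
 h(x) = C1 - 4*x*log(x) + sqrt(3)*x*log(x) - x*log(81) - sqrt(3)*x + 4*x


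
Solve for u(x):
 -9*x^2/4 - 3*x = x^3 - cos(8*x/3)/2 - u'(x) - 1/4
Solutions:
 u(x) = C1 + x^4/4 + 3*x^3/4 + 3*x^2/2 - x/4 - 3*sin(8*x/3)/16


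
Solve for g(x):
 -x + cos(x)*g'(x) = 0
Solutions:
 g(x) = C1 + Integral(x/cos(x), x)


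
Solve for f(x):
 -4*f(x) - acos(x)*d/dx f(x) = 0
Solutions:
 f(x) = C1*exp(-4*Integral(1/acos(x), x))


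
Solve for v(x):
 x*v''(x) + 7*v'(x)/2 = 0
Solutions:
 v(x) = C1 + C2/x^(5/2)


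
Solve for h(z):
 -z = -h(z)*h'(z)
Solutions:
 h(z) = -sqrt(C1 + z^2)
 h(z) = sqrt(C1 + z^2)


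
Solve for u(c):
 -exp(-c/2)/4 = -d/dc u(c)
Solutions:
 u(c) = C1 - exp(-c/2)/2


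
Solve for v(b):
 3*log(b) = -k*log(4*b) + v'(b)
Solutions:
 v(b) = C1 + b*k*log(b) - b*k + b*k*log(4) + 3*b*log(b) - 3*b


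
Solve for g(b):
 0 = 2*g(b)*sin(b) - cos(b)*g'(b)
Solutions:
 g(b) = C1/cos(b)^2


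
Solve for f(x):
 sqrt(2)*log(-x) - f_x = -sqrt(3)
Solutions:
 f(x) = C1 + sqrt(2)*x*log(-x) + x*(-sqrt(2) + sqrt(3))


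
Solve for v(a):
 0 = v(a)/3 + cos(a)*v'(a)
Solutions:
 v(a) = C1*(sin(a) - 1)^(1/6)/(sin(a) + 1)^(1/6)


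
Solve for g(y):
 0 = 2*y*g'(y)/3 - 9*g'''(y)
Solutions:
 g(y) = C1 + Integral(C2*airyai(2^(1/3)*y/3) + C3*airybi(2^(1/3)*y/3), y)


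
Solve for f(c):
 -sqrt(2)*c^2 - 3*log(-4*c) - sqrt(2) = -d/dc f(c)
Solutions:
 f(c) = C1 + sqrt(2)*c^3/3 + 3*c*log(-c) + c*(-3 + sqrt(2) + 6*log(2))


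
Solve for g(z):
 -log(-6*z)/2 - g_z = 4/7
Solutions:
 g(z) = C1 - z*log(-z)/2 + z*(-7*log(6) - 1)/14


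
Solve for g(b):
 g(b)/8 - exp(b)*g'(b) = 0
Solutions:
 g(b) = C1*exp(-exp(-b)/8)


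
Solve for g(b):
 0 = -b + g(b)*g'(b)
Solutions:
 g(b) = -sqrt(C1 + b^2)
 g(b) = sqrt(C1 + b^2)


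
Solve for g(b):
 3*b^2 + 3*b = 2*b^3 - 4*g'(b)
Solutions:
 g(b) = C1 + b^4/8 - b^3/4 - 3*b^2/8


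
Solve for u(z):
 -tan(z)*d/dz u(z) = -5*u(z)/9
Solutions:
 u(z) = C1*sin(z)^(5/9)


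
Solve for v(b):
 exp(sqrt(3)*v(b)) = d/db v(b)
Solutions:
 v(b) = sqrt(3)*(2*log(-1/(C1 + b)) - log(3))/6


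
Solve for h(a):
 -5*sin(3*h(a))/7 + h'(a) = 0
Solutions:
 -5*a/7 + log(cos(3*h(a)) - 1)/6 - log(cos(3*h(a)) + 1)/6 = C1


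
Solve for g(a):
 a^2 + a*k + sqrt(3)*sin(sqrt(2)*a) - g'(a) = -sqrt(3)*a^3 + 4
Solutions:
 g(a) = C1 + sqrt(3)*a^4/4 + a^3/3 + a^2*k/2 - 4*a - sqrt(6)*cos(sqrt(2)*a)/2


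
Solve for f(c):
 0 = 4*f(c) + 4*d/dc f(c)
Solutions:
 f(c) = C1*exp(-c)


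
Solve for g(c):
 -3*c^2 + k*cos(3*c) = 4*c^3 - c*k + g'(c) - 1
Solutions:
 g(c) = C1 - c^4 - c^3 + c^2*k/2 + c + k*sin(3*c)/3


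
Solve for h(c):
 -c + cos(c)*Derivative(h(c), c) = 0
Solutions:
 h(c) = C1 + Integral(c/cos(c), c)


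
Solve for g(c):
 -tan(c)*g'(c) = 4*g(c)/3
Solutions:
 g(c) = C1/sin(c)^(4/3)


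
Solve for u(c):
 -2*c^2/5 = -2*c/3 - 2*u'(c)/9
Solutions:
 u(c) = C1 + 3*c^3/5 - 3*c^2/2


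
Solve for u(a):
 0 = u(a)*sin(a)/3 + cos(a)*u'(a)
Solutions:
 u(a) = C1*cos(a)^(1/3)


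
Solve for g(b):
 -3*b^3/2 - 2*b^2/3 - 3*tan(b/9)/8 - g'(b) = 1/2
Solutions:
 g(b) = C1 - 3*b^4/8 - 2*b^3/9 - b/2 + 27*log(cos(b/9))/8


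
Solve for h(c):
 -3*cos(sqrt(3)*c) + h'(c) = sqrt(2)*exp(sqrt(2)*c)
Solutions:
 h(c) = C1 + exp(sqrt(2)*c) + sqrt(3)*sin(sqrt(3)*c)


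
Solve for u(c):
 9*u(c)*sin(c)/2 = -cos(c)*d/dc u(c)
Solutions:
 u(c) = C1*cos(c)^(9/2)


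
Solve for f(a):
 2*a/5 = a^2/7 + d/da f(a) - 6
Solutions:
 f(a) = C1 - a^3/21 + a^2/5 + 6*a


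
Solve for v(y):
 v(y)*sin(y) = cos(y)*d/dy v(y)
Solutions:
 v(y) = C1/cos(y)


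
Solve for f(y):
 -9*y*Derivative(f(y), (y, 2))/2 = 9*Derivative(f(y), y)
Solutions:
 f(y) = C1 + C2/y


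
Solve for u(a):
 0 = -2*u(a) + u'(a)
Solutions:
 u(a) = C1*exp(2*a)


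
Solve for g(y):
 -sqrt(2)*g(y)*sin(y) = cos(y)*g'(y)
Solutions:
 g(y) = C1*cos(y)^(sqrt(2))


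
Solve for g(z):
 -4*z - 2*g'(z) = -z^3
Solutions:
 g(z) = C1 + z^4/8 - z^2


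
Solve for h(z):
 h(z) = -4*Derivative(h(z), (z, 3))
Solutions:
 h(z) = C3*exp(-2^(1/3)*z/2) + (C1*sin(2^(1/3)*sqrt(3)*z/4) + C2*cos(2^(1/3)*sqrt(3)*z/4))*exp(2^(1/3)*z/4)


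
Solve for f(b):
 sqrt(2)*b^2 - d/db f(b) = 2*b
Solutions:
 f(b) = C1 + sqrt(2)*b^3/3 - b^2


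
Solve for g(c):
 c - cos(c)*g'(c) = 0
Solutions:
 g(c) = C1 + Integral(c/cos(c), c)


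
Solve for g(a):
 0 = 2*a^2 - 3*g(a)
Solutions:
 g(a) = 2*a^2/3


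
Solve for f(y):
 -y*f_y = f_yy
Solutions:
 f(y) = C1 + C2*erf(sqrt(2)*y/2)


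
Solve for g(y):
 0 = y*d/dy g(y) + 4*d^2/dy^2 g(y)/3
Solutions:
 g(y) = C1 + C2*erf(sqrt(6)*y/4)


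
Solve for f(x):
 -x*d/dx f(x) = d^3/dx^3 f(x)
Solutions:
 f(x) = C1 + Integral(C2*airyai(-x) + C3*airybi(-x), x)


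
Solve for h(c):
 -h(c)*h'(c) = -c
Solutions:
 h(c) = -sqrt(C1 + c^2)
 h(c) = sqrt(C1 + c^2)


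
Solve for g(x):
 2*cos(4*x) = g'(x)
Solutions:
 g(x) = C1 + sin(4*x)/2


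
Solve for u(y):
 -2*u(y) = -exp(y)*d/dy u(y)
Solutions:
 u(y) = C1*exp(-2*exp(-y))


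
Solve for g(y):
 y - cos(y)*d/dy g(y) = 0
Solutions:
 g(y) = C1 + Integral(y/cos(y), y)


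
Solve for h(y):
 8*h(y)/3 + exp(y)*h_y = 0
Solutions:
 h(y) = C1*exp(8*exp(-y)/3)


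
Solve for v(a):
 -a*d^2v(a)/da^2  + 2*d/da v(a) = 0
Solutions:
 v(a) = C1 + C2*a^3


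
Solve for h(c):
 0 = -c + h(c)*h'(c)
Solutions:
 h(c) = -sqrt(C1 + c^2)
 h(c) = sqrt(C1 + c^2)


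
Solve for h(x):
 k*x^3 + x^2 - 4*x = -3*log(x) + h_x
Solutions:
 h(x) = C1 + k*x^4/4 + x^3/3 - 2*x^2 + 3*x*log(x) - 3*x


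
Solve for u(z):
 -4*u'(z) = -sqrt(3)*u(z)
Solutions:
 u(z) = C1*exp(sqrt(3)*z/4)


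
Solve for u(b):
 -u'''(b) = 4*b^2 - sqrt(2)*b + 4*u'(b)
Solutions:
 u(b) = C1 + C2*sin(2*b) + C3*cos(2*b) - b^3/3 + sqrt(2)*b^2/8 + b/2


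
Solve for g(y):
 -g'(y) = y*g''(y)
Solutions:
 g(y) = C1 + C2*log(y)


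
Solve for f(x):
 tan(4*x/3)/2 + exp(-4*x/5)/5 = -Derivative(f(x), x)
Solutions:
 f(x) = C1 - 3*log(tan(4*x/3)^2 + 1)/16 + exp(-4*x/5)/4


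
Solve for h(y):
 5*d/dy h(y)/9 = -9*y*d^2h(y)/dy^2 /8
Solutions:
 h(y) = C1 + C2*y^(41/81)


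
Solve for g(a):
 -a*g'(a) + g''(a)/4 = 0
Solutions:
 g(a) = C1 + C2*erfi(sqrt(2)*a)


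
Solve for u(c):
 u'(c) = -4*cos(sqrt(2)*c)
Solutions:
 u(c) = C1 - 2*sqrt(2)*sin(sqrt(2)*c)


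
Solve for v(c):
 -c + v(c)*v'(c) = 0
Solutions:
 v(c) = -sqrt(C1 + c^2)
 v(c) = sqrt(C1 + c^2)


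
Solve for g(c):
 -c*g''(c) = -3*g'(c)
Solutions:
 g(c) = C1 + C2*c^4


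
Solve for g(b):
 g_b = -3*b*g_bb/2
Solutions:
 g(b) = C1 + C2*b^(1/3)


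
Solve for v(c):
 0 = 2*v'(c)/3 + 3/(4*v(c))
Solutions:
 v(c) = -sqrt(C1 - 9*c)/2
 v(c) = sqrt(C1 - 9*c)/2


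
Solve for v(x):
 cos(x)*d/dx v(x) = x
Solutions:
 v(x) = C1 + Integral(x/cos(x), x)


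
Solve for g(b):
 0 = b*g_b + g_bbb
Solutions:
 g(b) = C1 + Integral(C2*airyai(-b) + C3*airybi(-b), b)


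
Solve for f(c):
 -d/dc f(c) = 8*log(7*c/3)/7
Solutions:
 f(c) = C1 - 8*c*log(c)/7 - 8*c*log(7)/7 + 8*c/7 + 8*c*log(3)/7


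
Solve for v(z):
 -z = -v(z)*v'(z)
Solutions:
 v(z) = -sqrt(C1 + z^2)
 v(z) = sqrt(C1 + z^2)


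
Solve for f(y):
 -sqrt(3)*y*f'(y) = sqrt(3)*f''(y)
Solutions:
 f(y) = C1 + C2*erf(sqrt(2)*y/2)


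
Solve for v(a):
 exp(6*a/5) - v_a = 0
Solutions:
 v(a) = C1 + 5*exp(6*a/5)/6


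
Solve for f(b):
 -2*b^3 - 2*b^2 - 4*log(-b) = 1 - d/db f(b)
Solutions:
 f(b) = C1 + b^4/2 + 2*b^3/3 + 4*b*log(-b) - 3*b


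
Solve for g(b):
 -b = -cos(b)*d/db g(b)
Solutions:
 g(b) = C1 + Integral(b/cos(b), b)


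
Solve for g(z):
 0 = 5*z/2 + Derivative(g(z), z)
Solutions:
 g(z) = C1 - 5*z^2/4


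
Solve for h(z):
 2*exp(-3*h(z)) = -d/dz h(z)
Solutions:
 h(z) = log(C1 - 6*z)/3
 h(z) = log((-3^(1/3) - 3^(5/6)*I)*(C1 - 2*z)^(1/3)/2)
 h(z) = log((-3^(1/3) + 3^(5/6)*I)*(C1 - 2*z)^(1/3)/2)


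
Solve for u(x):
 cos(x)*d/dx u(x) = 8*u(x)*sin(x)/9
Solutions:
 u(x) = C1/cos(x)^(8/9)


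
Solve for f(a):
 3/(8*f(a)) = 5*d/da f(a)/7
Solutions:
 f(a) = -sqrt(C1 + 105*a)/10
 f(a) = sqrt(C1 + 105*a)/10


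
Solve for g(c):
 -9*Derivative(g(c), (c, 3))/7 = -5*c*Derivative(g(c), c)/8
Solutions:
 g(c) = C1 + Integral(C2*airyai(105^(1/3)*c/6) + C3*airybi(105^(1/3)*c/6), c)


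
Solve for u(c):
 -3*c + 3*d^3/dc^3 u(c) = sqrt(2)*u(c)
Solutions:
 u(c) = C3*exp(2^(1/6)*3^(2/3)*c/3) - 3*sqrt(2)*c/2 + (C1*sin(6^(1/6)*c/2) + C2*cos(6^(1/6)*c/2))*exp(-2^(1/6)*3^(2/3)*c/6)


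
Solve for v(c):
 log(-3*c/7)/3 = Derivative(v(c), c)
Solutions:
 v(c) = C1 + c*log(-c)/3 + c*(-log(7) - 1 + log(3))/3


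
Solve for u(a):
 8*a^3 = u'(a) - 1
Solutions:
 u(a) = C1 + 2*a^4 + a


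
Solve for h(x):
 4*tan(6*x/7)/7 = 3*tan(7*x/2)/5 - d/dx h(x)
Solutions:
 h(x) = C1 + 2*log(cos(6*x/7))/3 - 6*log(cos(7*x/2))/35


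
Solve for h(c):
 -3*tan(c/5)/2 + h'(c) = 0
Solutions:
 h(c) = C1 - 15*log(cos(c/5))/2


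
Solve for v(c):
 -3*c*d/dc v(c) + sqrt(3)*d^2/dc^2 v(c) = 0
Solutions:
 v(c) = C1 + C2*erfi(sqrt(2)*3^(1/4)*c/2)


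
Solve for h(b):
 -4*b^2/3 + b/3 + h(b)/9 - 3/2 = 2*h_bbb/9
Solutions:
 h(b) = C3*exp(2^(2/3)*b/2) + 12*b^2 - 3*b + (C1*sin(2^(2/3)*sqrt(3)*b/4) + C2*cos(2^(2/3)*sqrt(3)*b/4))*exp(-2^(2/3)*b/4) + 27/2


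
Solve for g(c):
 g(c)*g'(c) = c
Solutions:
 g(c) = -sqrt(C1 + c^2)
 g(c) = sqrt(C1 + c^2)


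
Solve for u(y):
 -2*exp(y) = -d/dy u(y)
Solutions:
 u(y) = C1 + 2*exp(y)


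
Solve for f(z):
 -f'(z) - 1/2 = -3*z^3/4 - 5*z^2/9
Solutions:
 f(z) = C1 + 3*z^4/16 + 5*z^3/27 - z/2


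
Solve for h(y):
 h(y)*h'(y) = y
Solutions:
 h(y) = -sqrt(C1 + y^2)
 h(y) = sqrt(C1 + y^2)


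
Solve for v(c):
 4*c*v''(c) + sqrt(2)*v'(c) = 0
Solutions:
 v(c) = C1 + C2*c^(1 - sqrt(2)/4)


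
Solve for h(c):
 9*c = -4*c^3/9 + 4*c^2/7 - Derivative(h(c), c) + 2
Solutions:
 h(c) = C1 - c^4/9 + 4*c^3/21 - 9*c^2/2 + 2*c


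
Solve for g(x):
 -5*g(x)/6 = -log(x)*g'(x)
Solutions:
 g(x) = C1*exp(5*li(x)/6)


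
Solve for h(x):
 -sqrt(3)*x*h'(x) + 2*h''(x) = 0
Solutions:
 h(x) = C1 + C2*erfi(3^(1/4)*x/2)


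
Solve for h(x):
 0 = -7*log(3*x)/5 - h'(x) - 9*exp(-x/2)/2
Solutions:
 h(x) = C1 - 7*x*log(x)/5 + 7*x*(1 - log(3))/5 + 9*exp(-x/2)


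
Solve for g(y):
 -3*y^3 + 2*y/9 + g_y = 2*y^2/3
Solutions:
 g(y) = C1 + 3*y^4/4 + 2*y^3/9 - y^2/9


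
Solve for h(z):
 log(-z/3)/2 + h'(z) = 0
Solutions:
 h(z) = C1 - z*log(-z)/2 + z*(1 + log(3))/2


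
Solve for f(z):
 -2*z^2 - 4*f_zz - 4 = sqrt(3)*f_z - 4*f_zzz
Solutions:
 f(z) = C1 + C2*exp(z*(1 - sqrt(1 + sqrt(3)))/2) + C3*exp(z*(1 + sqrt(1 + sqrt(3)))/2) - 2*sqrt(3)*z^3/9 + 8*z^2/3 - 76*sqrt(3)*z/9 - 16*z/3


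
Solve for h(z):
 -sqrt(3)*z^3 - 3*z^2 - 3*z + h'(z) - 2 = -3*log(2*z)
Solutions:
 h(z) = C1 + sqrt(3)*z^4/4 + z^3 + 3*z^2/2 - 3*z*log(z) - z*log(8) + 5*z


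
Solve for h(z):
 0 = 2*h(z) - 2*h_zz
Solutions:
 h(z) = C1*exp(-z) + C2*exp(z)


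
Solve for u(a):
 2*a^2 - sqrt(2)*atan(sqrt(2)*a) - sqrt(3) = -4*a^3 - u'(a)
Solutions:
 u(a) = C1 - a^4 - 2*a^3/3 + sqrt(3)*a + sqrt(2)*(a*atan(sqrt(2)*a) - sqrt(2)*log(2*a^2 + 1)/4)


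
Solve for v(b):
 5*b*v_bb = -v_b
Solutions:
 v(b) = C1 + C2*b^(4/5)


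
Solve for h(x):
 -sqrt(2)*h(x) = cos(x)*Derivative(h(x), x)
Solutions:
 h(x) = C1*(sin(x) - 1)^(sqrt(2)/2)/(sin(x) + 1)^(sqrt(2)/2)


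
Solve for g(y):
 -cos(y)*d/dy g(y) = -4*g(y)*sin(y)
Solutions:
 g(y) = C1/cos(y)^4


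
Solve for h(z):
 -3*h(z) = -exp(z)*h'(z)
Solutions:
 h(z) = C1*exp(-3*exp(-z))


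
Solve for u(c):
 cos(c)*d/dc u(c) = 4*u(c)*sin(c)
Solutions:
 u(c) = C1/cos(c)^4


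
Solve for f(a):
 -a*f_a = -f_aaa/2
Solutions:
 f(a) = C1 + Integral(C2*airyai(2^(1/3)*a) + C3*airybi(2^(1/3)*a), a)


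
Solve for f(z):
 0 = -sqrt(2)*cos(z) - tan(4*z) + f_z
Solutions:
 f(z) = C1 - log(cos(4*z))/4 + sqrt(2)*sin(z)


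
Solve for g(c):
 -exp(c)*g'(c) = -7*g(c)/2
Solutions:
 g(c) = C1*exp(-7*exp(-c)/2)


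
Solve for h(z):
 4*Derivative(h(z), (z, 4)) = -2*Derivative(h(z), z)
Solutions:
 h(z) = C1 + C4*exp(-2^(2/3)*z/2) + (C2*sin(2^(2/3)*sqrt(3)*z/4) + C3*cos(2^(2/3)*sqrt(3)*z/4))*exp(2^(2/3)*z/4)


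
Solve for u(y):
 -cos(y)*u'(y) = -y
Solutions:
 u(y) = C1 + Integral(y/cos(y), y)


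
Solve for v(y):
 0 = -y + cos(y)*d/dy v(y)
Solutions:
 v(y) = C1 + Integral(y/cos(y), y)


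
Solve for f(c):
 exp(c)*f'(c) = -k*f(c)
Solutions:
 f(c) = C1*exp(k*exp(-c))


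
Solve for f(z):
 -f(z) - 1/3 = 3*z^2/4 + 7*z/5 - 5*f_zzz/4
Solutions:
 f(z) = C3*exp(10^(2/3)*z/5) - 3*z^2/4 - 7*z/5 + (C1*sin(10^(2/3)*sqrt(3)*z/10) + C2*cos(10^(2/3)*sqrt(3)*z/10))*exp(-10^(2/3)*z/10) - 1/3


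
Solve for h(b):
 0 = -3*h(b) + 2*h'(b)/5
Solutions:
 h(b) = C1*exp(15*b/2)


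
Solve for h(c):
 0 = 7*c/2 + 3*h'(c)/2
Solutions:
 h(c) = C1 - 7*c^2/6


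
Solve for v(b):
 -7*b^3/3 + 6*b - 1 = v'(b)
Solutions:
 v(b) = C1 - 7*b^4/12 + 3*b^2 - b


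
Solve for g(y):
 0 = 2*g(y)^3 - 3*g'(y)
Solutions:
 g(y) = -sqrt(6)*sqrt(-1/(C1 + 2*y))/2
 g(y) = sqrt(6)*sqrt(-1/(C1 + 2*y))/2


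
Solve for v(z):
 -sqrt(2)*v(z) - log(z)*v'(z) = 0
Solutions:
 v(z) = C1*exp(-sqrt(2)*li(z))


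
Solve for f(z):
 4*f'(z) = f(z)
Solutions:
 f(z) = C1*exp(z/4)


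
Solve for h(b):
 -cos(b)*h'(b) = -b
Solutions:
 h(b) = C1 + Integral(b/cos(b), b)


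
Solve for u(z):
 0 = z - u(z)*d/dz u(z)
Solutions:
 u(z) = -sqrt(C1 + z^2)
 u(z) = sqrt(C1 + z^2)


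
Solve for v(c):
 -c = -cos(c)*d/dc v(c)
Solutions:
 v(c) = C1 + Integral(c/cos(c), c)


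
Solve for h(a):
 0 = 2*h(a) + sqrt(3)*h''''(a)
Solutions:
 h(a) = (C1*sin(2^(3/4)*3^(7/8)*a/6) + C2*cos(2^(3/4)*3^(7/8)*a/6))*exp(-2^(3/4)*3^(7/8)*a/6) + (C3*sin(2^(3/4)*3^(7/8)*a/6) + C4*cos(2^(3/4)*3^(7/8)*a/6))*exp(2^(3/4)*3^(7/8)*a/6)


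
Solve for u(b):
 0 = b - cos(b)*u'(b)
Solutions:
 u(b) = C1 + Integral(b/cos(b), b)


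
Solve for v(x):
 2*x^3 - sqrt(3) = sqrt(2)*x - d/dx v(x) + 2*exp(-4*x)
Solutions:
 v(x) = C1 - x^4/2 + sqrt(2)*x^2/2 + sqrt(3)*x - exp(-4*x)/2


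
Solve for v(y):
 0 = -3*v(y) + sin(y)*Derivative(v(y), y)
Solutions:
 v(y) = C1*(cos(y) - 1)^(3/2)/(cos(y) + 1)^(3/2)


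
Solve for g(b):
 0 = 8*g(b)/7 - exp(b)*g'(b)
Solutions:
 g(b) = C1*exp(-8*exp(-b)/7)
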